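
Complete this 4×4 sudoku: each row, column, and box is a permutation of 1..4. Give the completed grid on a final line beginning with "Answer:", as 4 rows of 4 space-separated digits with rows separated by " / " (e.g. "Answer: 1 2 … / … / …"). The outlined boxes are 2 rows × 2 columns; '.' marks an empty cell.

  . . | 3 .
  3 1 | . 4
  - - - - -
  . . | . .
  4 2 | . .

Step 1. [r4c3∈{1}] r4c3's peers cover all but 1, so r4c3=1.
Step 2. [r2c3∈{2}] r2c3's peers cover all but 2 ⇒ r2c3=2.
Step 3. [r3c4∈{2,3}] row 3 places 2 nowhere but r3c4. So r3c4=2.
Step 4. [r3c2∈{3}] nothing but 3 survives at r3c2, so r3c2=3.
Step 5. [r1c2∈{4}] r1c2 has the single candidate 4, so r1c2=4.
Step 6. [r1c4∈{1}] nothing but 1 survives at r1c4, so r1c4=1.
Step 7. [r4c4∈{3}] r4c4 has the single candidate 3. So r4c4=3.
Step 8. [r3c1∈{1}] r3c1's peers cover all but 1, so r3c1=1.
Step 9. [r3c3∈{4}] only 4 remains possible at r3c3, so r3c3=4.
Step 10. [r1c1∈{2}] only 2 remains possible at r1c1, so r1c1=2.

Answer: 2 4 3 1 / 3 1 2 4 / 1 3 4 2 / 4 2 1 3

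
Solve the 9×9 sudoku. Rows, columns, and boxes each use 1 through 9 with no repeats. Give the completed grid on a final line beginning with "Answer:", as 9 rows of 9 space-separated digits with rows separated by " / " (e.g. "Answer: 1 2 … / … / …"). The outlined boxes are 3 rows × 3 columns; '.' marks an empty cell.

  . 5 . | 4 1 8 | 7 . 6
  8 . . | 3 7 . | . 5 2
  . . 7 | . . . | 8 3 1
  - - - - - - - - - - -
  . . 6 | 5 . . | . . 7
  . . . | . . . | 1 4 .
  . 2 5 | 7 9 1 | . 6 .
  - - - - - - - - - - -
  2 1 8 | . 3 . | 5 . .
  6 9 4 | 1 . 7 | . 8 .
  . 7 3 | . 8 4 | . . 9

Step 1. [r6c7∈{3}] nothing but 3 survives at r6c7, so r6c7=3.
Step 2. [r5c3∈{9}] r5c3's peers cover all but 9. So r5c3=9.
Step 3. [r3c6∈{2,5,6,9}] r3c6 is the only open cell in col 6 admitting 5 ⇒ r3c6=5.
Step 4. [r8c7∈{2}] r8c7's peers cover all but 2, so r8c7=2.
Step 5. [r5c4∈{2,6,8}] in col 4, 8 fits only at r5c4, so r5c4=8.
Step 6. [r5c2∈{3}] r5c2's peers cover all but 3, so r5c2=3.
Step 7. [r6c1∈{4}] nothing but 4 survives at r6c1, so r6c1=4.
Step 8. [r1c8∈{9}] r1c8's peers cover all but 9 ⇒ r1c8=9.
Step 9. [r2c6∈{6,9}] r2c6 is the only open cell in row 2 admitting 9 ⇒ r2c6=9.
Step 10. [r7c6∈{6}] nothing but 6 survives at r7c6 ⇒ r7c6=6.
Step 11. [r5c6∈{2}] r5c6 has the single candidate 2, so r5c6=2.
Step 12. [r3c4∈{2,6}] col 4 places 6 nowhere but r3c4, so r3c4=6.
Step 13. [r2c2∈{4,6}] 6 has one home in row 2: r2c2, so r2c2=6.
Step 14. [r7c8∈{7}] r7c8 has the single candidate 7. So r7c8=7.
Step 15. [r9c4∈{2}] only 2 remains possible at r9c4. So r9c4=2.
Step 16. [r2c7∈{4}] only 4 remains possible at r2c7. So r2c7=4.
Step 17. [r9c8∈{1}] r9c8 has the single candidate 1 ⇒ r9c8=1.
Step 18. [r5c9∈{5}] r5c9's peers cover all but 5. So r5c9=5.
Step 19. [r6c9∈{8}] r6c9 is down to just 8, so r6c9=8.
Step 20. [r4c7∈{9}] nothing but 9 survives at r4c7. So r4c7=9.
Step 21. [r7c9∈{4}] r7c9 has the single candidate 4. So r7c9=4.
Step 22. [r9c1∈{5}] r9c1's peers cover all but 5, so r9c1=5.
Step 23. [r3c1∈{9}] nothing but 9 survives at r3c1 ⇒ r3c1=9.
Step 24. [r9c7∈{6}] r9c7's peers cover all but 6. So r9c7=6.
Step 25. [r3c2∈{4}] nothing but 4 survives at r3c2 ⇒ r3c2=4.
Step 26. [r5c5∈{6}] only 6 remains possible at r5c5 ⇒ r5c5=6.
Step 27. [r5c1∈{7}] r5c1 is down to just 7. So r5c1=7.
Step 28. [r4c2∈{8}] nothing but 8 survives at r4c2. So r4c2=8.
Step 29. [r4c1∈{1}] only 1 remains possible at r4c1 ⇒ r4c1=1.
Step 30. [r4c5∈{4}] only 4 remains possible at r4c5 ⇒ r4c5=4.
Step 31. [r4c8∈{2}] r4c8's peers cover all but 2. So r4c8=2.
Step 32. [r8c9∈{3}] r8c9's peers cover all but 3. So r8c9=3.
Step 33. [r7c4∈{9}] only 9 remains possible at r7c4, so r7c4=9.
Step 34. [r2c3∈{1}] r2c3 is down to just 1 ⇒ r2c3=1.
Step 35. [r3c5∈{2}] r3c5's peers cover all but 2, so r3c5=2.
Step 36. [r1c3∈{2}] only 2 remains possible at r1c3. So r1c3=2.
Step 37. [r4c6∈{3}] r4c6 has the single candidate 3. So r4c6=3.
Step 38. [r8c5∈{5}] nothing but 5 survives at r8c5 ⇒ r8c5=5.
Step 39. [r1c1∈{3}] r1c1 has the single candidate 3, so r1c1=3.

Answer: 3 5 2 4 1 8 7 9 6 / 8 6 1 3 7 9 4 5 2 / 9 4 7 6 2 5 8 3 1 / 1 8 6 5 4 3 9 2 7 / 7 3 9 8 6 2 1 4 5 / 4 2 5 7 9 1 3 6 8 / 2 1 8 9 3 6 5 7 4 / 6 9 4 1 5 7 2 8 3 / 5 7 3 2 8 4 6 1 9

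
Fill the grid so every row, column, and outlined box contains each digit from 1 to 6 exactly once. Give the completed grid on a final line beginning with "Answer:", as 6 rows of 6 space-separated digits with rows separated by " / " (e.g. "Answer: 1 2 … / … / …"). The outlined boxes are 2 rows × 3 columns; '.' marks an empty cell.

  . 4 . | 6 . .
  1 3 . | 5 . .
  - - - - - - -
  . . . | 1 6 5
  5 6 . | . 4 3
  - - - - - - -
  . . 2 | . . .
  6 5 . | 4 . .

Step 1. [r1c5∈{1,2,3}] across row 1, 3 lands solely at r1c5. So r1c5=3.
Step 2. [r2c5∈{2}] r2c5's peers cover all but 2 ⇒ r2c5=2.
Step 3. [r6c5∈{1}] r6c5 has the single candidate 1, so r6c5=1.
Step 4. [r5c1∈{3,4}] 4 has one home in row 5: r5c1. So r5c1=4.
Step 5. [r3c1∈{2,3}] r3c1 is the only open cell in col 1 admitting 3, so r3c1=3.
Step 6. [r3c3∈{4}] nothing but 4 survives at r3c3, so r3c3=4.
Step 7. [r6c6∈{2}] nothing but 2 survives at r6c6. So r6c6=2.
Step 8. [r3c2∈{2}] only 2 remains possible at r3c2, so r3c2=2.
Step 9. [r2c6∈{4}] r2c6 is down to just 4, so r2c6=4.
Step 10. [r1c3∈{5}] r1c3's peers cover all but 5. So r1c3=5.
Step 11. [r5c4∈{3}] r5c4 has the single candidate 3, so r5c4=3.
Step 12. [r5c5∈{5}] nothing but 5 survives at r5c5, so r5c5=5.
Step 13. [r6c3∈{3}] r6c3 is down to just 3, so r6c3=3.
Step 14. [r4c3∈{1}] only 1 remains possible at r4c3, so r4c3=1.
Step 15. [r5c2∈{1}] r5c2's peers cover all but 1 ⇒ r5c2=1.
Step 16. [r1c1∈{2}] r1c1 is down to just 2, so r1c1=2.
Step 17. [r4c4∈{2}] r4c4's peers cover all but 2. So r4c4=2.
Step 18. [r1c6∈{1}] only 1 remains possible at r1c6 ⇒ r1c6=1.
Step 19. [r5c6∈{6}] r5c6's peers cover all but 6. So r5c6=6.
Step 20. [r2c3∈{6}] r2c3 is down to just 6 ⇒ r2c3=6.

Answer: 2 4 5 6 3 1 / 1 3 6 5 2 4 / 3 2 4 1 6 5 / 5 6 1 2 4 3 / 4 1 2 3 5 6 / 6 5 3 4 1 2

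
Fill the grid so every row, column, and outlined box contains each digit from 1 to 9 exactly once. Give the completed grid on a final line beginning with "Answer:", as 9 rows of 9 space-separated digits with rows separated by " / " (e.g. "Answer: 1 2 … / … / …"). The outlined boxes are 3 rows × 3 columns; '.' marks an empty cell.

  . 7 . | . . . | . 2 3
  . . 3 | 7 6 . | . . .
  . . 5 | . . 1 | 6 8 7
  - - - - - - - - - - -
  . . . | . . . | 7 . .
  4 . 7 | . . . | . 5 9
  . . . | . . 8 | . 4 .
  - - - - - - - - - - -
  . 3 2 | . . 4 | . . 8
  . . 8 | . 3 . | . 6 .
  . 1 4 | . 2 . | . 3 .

Step 1. [r4c8∈{1}] only 1 remains possible at r4c8, so r4c8=1.
Step 2. [r9c9∈{5}] nothing but 5 survives at r9c9 ⇒ r9c9=5.
Step 3. [r9c7∈{9}] r9c7 has the single candidate 9. So r9c7=9.
Step 4. [r3c4∈{2,3,4,9}] row 3 places 3 nowhere but r3c4 ⇒ r3c4=3.
Step 5. [r7c7∈{1}] only 1 remains possible at r7c7 ⇒ r7c7=1.
Step 6. [r2c6∈{2,5,9}] r2c6 is the only open cell in box 2 admitting 2 ⇒ r2c6=2.
Step 7. [r1c5∈{4,5,8,9}] r1c5 is the only open cell in col 5 admitting 8 ⇒ r1c5=8.
Step 8. [r6c5∈{1,5,7,9}] in row 6, 7 fits only at r6c5 ⇒ r6c5=7.
Step 9. [r8c4∈{1,5,9}] across row 8, 1 lands solely at r8c4. So r8c4=1.
Step 10. [r5c7∈{2,3,8}] col 7 places 8 nowhere but r5c7. So r5c7=8.
Step 11. [r2c9∈{1,4}] col 9 places 1 nowhere but r2c9 ⇒ r2c9=1.
Step 12. [r6c7∈{2,3}] r6c7 is the only open cell in col 7 admitting 3, so r6c7=3.
Step 13. [r4c1∈{2,3,5,6,8,9}] r4c1 is the only open cell in col 1 admitting 3, so r4c1=3.
Step 14. [r4c2∈{2,5,6,8,9}] in row 4, 8 fits only at r4c2, so r4c2=8.
Step 15. [r2c8∈{9}] r2c8's peers cover all but 9, so r2c8=9.
Step 16. [r8c7∈{2,4}] across col 7, 2 lands solely at r8c7 ⇒ r8c7=2.
Step 17. [r2c7∈{4,5}] across row 2, 5 lands solely at r2c7. So r2c7=5.
Step 18. [r4c3∈{6,9}] along col 2, every 6-candidate lies inside box 4. So r4c3≠6.
Step 19. [r4c3∈{9}] nothing but 9 survives at r4c3. So r4c3=9.
Step 20. [r6c4∈{2,5,6,9}] across row 6, 9 lands solely at r6c4, so r6c4=9.
Step 21. [r1c1∈{1,6,9}] within box 7, every 6-candidate lies in col 1 ⇒ r1c1≠6.
Step 22. [r1c3∈{1,6}] in row 1, 6 fits only at r1c3, so r1c3=6.
Step 23. [r1c1∈{1,9}] across row 1, 1 lands solely at r1c1. So r1c1=1.
Step 24. [r1c6∈{5,9}] row 1 places 9 nowhere but r1c6, so r1c6=9.
Step 25. [r1c4∈{4,5}] row 1 places 5 nowhere but r1c4, so r1c4=5.
Step 26. [r7c4∈{6}] nothing but 6 survives at r7c4. So r7c4=6.
Step 27. [r7c5∈{5,9}] across col 5, 9 lands solely at r7c5 ⇒ r7c5=9.
Step 28. [r8c6∈{5,7}] in box 8, 5 fits only at r8c6, so r8c6=5.
Step 29. [r6c2∈{2,5,6}] col 2 places 5 nowhere but r6c2 ⇒ r6c2=5.
Step 30. [r5c2∈{2,6}] col 2 places 6 nowhere but r5c2, so r5c2=6.
Step 31. [r8c1∈{7,9}] r8c1 is the only open cell in row 8 admitting 7, so r8c1=7.
Step 32. [r3c2∈{2,4,9}] r3c2 is the only open cell in col 2 admitting 2, so r3c2=2.
Step 33. [r4c4∈{2,4}] in col 4, 4 fits only at r4c4, so r4c4=4.
Step 34. [r6c9∈{2,6}] row 6 places 6 nowhere but r6c9 ⇒ r6c9=6.
Step 35. [r9c4∈{8}] r9c4 is down to just 8 ⇒ r9c4=8.
Step 36. [r8c9∈{4}] only 4 remains possible at r8c9. So r8c9=4.
Step 37. [r4c9∈{2}] nothing but 2 survives at r4c9. So r4c9=2.
Step 38. [r3c1∈{9}] nothing but 9 survives at r3c1, so r3c1=9.
Step 39. [r5c5∈{1}] nothing but 1 survives at r5c5 ⇒ r5c5=1.
Step 40. [r7c8∈{7}] only 7 remains possible at r7c8 ⇒ r7c8=7.
Step 41. [r7c1∈{5}] only 5 remains possible at r7c1 ⇒ r7c1=5.
Step 42. [r9c6∈{7}] nothing but 7 survives at r9c6. So r9c6=7.
Step 43. [r5c4∈{2}] r5c4's peers cover all but 2, so r5c4=2.
Step 44. [r2c2∈{4}] r2c2's peers cover all but 4 ⇒ r2c2=4.
Step 45. [r2c1∈{8}] nothing but 8 survives at r2c1 ⇒ r2c1=8.
Step 46. [r8c2∈{9}] only 9 remains possible at r8c2 ⇒ r8c2=9.
Step 47. [r4c6∈{6}] r4c6's peers cover all but 6. So r4c6=6.
Step 48. [r4c5∈{5}] r4c5 has the single candidate 5 ⇒ r4c5=5.
Step 49. [r9c1∈{6}] r9c1's peers cover all but 6, so r9c1=6.
Step 50. [r6c3∈{1}] nothing but 1 survives at r6c3, so r6c3=1.
Step 51. [r3c5∈{4}] r3c5 is down to just 4. So r3c5=4.
Step 52. [r5c6∈{3}] only 3 remains possible at r5c6 ⇒ r5c6=3.
Step 53. [r1c7∈{4}] r1c7 has the single candidate 4, so r1c7=4.
Step 54. [r6c1∈{2}] nothing but 2 survives at r6c1, so r6c1=2.

Answer: 1 7 6 5 8 9 4 2 3 / 8 4 3 7 6 2 5 9 1 / 9 2 5 3 4 1 6 8 7 / 3 8 9 4 5 6 7 1 2 / 4 6 7 2 1 3 8 5 9 / 2 5 1 9 7 8 3 4 6 / 5 3 2 6 9 4 1 7 8 / 7 9 8 1 3 5 2 6 4 / 6 1 4 8 2 7 9 3 5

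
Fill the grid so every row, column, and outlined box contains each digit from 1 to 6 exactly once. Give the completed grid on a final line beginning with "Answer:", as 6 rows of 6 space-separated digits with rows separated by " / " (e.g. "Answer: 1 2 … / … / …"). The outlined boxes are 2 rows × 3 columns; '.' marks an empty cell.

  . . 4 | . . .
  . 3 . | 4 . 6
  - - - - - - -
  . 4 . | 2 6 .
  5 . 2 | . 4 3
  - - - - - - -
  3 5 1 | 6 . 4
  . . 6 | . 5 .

Step 1. [r4c4∈{1}] only 1 remains possible at r4c4. So r4c4=1.
Step 2. [r1c2∈{1,2,6}] across col 2, 1 lands solely at r1c2. So r1c2=1.
Step 3. [r2c1∈{2}] nothing but 2 survives at r2c1 ⇒ r2c1=2.
Step 4. [r1c5∈{2,3}] col 5 places 3 nowhere but r1c5, so r1c5=3.
Step 5. [r1c6∈{2,5}] across row 1, 2 lands solely at r1c6 ⇒ r1c6=2.
Step 6. [r5c5∈{2}] nothing but 2 survives at r5c5 ⇒ r5c5=2.
Step 7. [r6c6∈{1}] r6c6 is down to just 1 ⇒ r6c6=1.
Step 8. [r4c2∈{6}] r4c2's peers cover all but 6. So r4c2=6.
Step 9. [r3c3∈{3}] nothing but 3 survives at r3c3, so r3c3=3.
Step 10. [r6c2∈{2}] nothing but 2 survives at r6c2, so r6c2=2.
Step 11. [r6c1∈{4}] r6c1 is down to just 4, so r6c1=4.
Step 12. [r1c4∈{5}] r1c4's peers cover all but 5. So r1c4=5.
Step 13. [r1c1∈{6}] only 6 remains possible at r1c1. So r1c1=6.
Step 14. [r2c5∈{1}] nothing but 1 survives at r2c5 ⇒ r2c5=1.
Step 15. [r3c1∈{1}] r3c1 has the single candidate 1 ⇒ r3c1=1.
Step 16. [r2c3∈{5}] nothing but 5 survives at r2c3, so r2c3=5.
Step 17. [r3c6∈{5}] only 5 remains possible at r3c6. So r3c6=5.
Step 18. [r6c4∈{3}] only 3 remains possible at r6c4, so r6c4=3.

Answer: 6 1 4 5 3 2 / 2 3 5 4 1 6 / 1 4 3 2 6 5 / 5 6 2 1 4 3 / 3 5 1 6 2 4 / 4 2 6 3 5 1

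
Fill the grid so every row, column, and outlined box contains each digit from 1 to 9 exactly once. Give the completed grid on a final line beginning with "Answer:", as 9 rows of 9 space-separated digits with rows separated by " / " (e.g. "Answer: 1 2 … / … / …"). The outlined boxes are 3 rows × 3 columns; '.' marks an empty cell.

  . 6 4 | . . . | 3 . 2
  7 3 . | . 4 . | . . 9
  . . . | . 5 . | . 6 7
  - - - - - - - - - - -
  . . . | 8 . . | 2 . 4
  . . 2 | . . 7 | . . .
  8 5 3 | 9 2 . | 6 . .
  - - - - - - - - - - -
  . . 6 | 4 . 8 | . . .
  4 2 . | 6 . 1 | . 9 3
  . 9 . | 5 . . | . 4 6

Step 1. [r6c9∈{1}] r6c9 has the single candidate 1, so r6c9=1.
Step 2. [r8c5∈{7}] r8c5 is down to just 7, so r8c5=7.
Step 3. [r7c9∈{5}] only 5 remains possible at r7c9 ⇒ r7c9=5.
Step 4. [r9c5∈{3}] r9c5's peers cover all but 3 ⇒ r9c5=3.
Step 5. [r9c1∈{1}] r9c1's peers cover all but 1. So r9c1=1.
Step 6. [r8c7∈{8}] r8c7 has the single candidate 8 ⇒ r8c7=8.
Step 7. [r7c2∈{7}] r7c2's peers cover all but 7, so r7c2=7.
Step 8. [r4c2∈{1}] only 1 remains possible at r4c2, so r4c2=1.
Step 9. [r7c7∈{1}] r7c7 is down to just 1 ⇒ r7c7=1.
Step 10. [r2c7∈{5}] r2c7 has the single candidate 5. So r2c7=5.
Step 11. [r4c6∈{3,5,6}] across col 6, 5 lands solely at r4c6 ⇒ r4c6=5.
Step 12. [r5c4∈{1,3}] r5c4 is the only open cell in box 5 admitting 3 ⇒ r5c4=3.
Step 13. [r1c6∈{9}] nothing but 9 survives at r1c6. So r1c6=9.
Step 14. [r3c1∈{2,9}] r3c1 is the only open cell in col 1 admitting 2, so r3c1=2.
Step 15. [r3c4∈{1}] only 1 remains possible at r3c4 ⇒ r3c4=1.
Step 16. [r4c3∈{7,9}] col 3 places 7 nowhere but r4c3, so r4c3=7.
Step 17. [r3c2∈{8}] r3c2 is down to just 8 ⇒ r3c2=8.
Step 18. [r2c8∈{1,8}] 8 has one home in row 2: r2c8 ⇒ r2c8=8.
Step 19. [r4c5∈{6}] r4c5 has the single candidate 6 ⇒ r4c5=6.
Step 20. [r2c4∈{2}] r2c4's peers cover all but 2, so r2c4=2.
Step 21. [r4c1∈{9}] r4c1 is down to just 9. So r4c1=9.
Step 22. [r3c6∈{3}] only 3 remains possible at r3c6 ⇒ r3c6=3.
Step 23. [r4c8∈{3}] r4c8's peers cover all but 3. So r4c8=3.
Step 24. [r2c6∈{6}] r2c6's peers cover all but 6. So r2c6=6.
Step 25. [r7c1∈{3}] nothing but 3 survives at r7c1, so r7c1=3.
Step 26. [r5c2∈{4}] r5c2 has the single candidate 4 ⇒ r5c2=4.
Step 27. [r5c1∈{6}] only 6 remains possible at r5c1, so r5c1=6.
Step 28. [r5c5∈{1}] only 1 remains possible at r5c5 ⇒ r5c5=1.
Step 29. [r3c3∈{9}] nothing but 9 survives at r3c3. So r3c3=9.
Step 30. [r3c7∈{4}] r3c7 is down to just 4 ⇒ r3c7=4.
Step 31. [r6c8∈{7}] nothing but 7 survives at r6c8. So r6c8=7.
Step 32. [r7c5∈{9}] nothing but 9 survives at r7c5, so r7c5=9.
Step 33. [r5c7∈{9}] nothing but 9 survives at r5c7. So r5c7=9.
Step 34. [r5c9∈{8}] only 8 remains possible at r5c9. So r5c9=8.
Step 35. [r2c3∈{1}] r2c3's peers cover all but 1, so r2c3=1.
Step 36. [r9c6∈{2}] r9c6's peers cover all but 2, so r9c6=2.
Step 37. [r5c8∈{5}] r5c8's peers cover all but 5. So r5c8=5.
Step 38. [r8c3∈{5}] only 5 remains possible at r8c3. So r8c3=5.
Step 39. [r9c3∈{8}] r9c3 has the single candidate 8. So r9c3=8.
Step 40. [r9c7∈{7}] r9c7's peers cover all but 7 ⇒ r9c7=7.
Step 41. [r7c8∈{2}] r7c8 is down to just 2 ⇒ r7c8=2.
Step 42. [r6c6∈{4}] only 4 remains possible at r6c6 ⇒ r6c6=4.
Step 43. [r1c1∈{5}] only 5 remains possible at r1c1, so r1c1=5.
Step 44. [r1c5∈{8}] nothing but 8 survives at r1c5 ⇒ r1c5=8.
Step 45. [r1c4∈{7}] only 7 remains possible at r1c4. So r1c4=7.
Step 46. [r1c8∈{1}] r1c8 has the single candidate 1 ⇒ r1c8=1.

Answer: 5 6 4 7 8 9 3 1 2 / 7 3 1 2 4 6 5 8 9 / 2 8 9 1 5 3 4 6 7 / 9 1 7 8 6 5 2 3 4 / 6 4 2 3 1 7 9 5 8 / 8 5 3 9 2 4 6 7 1 / 3 7 6 4 9 8 1 2 5 / 4 2 5 6 7 1 8 9 3 / 1 9 8 5 3 2 7 4 6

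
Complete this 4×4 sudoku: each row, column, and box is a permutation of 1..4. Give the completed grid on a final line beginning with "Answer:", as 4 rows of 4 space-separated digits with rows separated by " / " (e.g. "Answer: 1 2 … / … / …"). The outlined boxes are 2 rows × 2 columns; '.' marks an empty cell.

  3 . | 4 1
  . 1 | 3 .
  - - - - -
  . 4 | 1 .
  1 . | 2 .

Step 1. [r2c4∈{2}] r2c4 has the single candidate 2 ⇒ r2c4=2.
Step 2. [r3c4∈{3}] r3c4 has the single candidate 3. So r3c4=3.
Step 3. [r4c4∈{4}] r4c4 is down to just 4, so r4c4=4.
Step 4. [r4c2∈{3}] nothing but 3 survives at r4c2. So r4c2=3.
Step 5. [r3c1∈{2}] r3c1 is down to just 2 ⇒ r3c1=2.
Step 6. [r1c2∈{2}] only 2 remains possible at r1c2 ⇒ r1c2=2.
Step 7. [r2c1∈{4}] r2c1 is down to just 4. So r2c1=4.

Answer: 3 2 4 1 / 4 1 3 2 / 2 4 1 3 / 1 3 2 4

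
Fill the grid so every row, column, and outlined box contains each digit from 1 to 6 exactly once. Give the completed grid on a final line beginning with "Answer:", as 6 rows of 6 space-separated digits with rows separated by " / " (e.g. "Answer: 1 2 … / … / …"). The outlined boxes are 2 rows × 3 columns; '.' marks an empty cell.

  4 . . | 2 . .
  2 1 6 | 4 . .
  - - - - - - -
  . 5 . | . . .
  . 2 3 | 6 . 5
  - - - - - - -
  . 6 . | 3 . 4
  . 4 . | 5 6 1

Step 1. [r3c4∈{1}] nothing but 1 survives at r3c4 ⇒ r3c4=1.
Step 2. [r2c6∈{3}] only 3 remains possible at r2c6, so r2c6=3.
Step 3. [r5c3∈{1,2,5}] col 3 places 1 nowhere but r5c3, so r5c3=1.
Step 4. [r3c5∈{2,3,4}] row 3 places 3 nowhere but r3c5, so r3c5=3.
Step 5. [r2c5∈{5}] only 5 remains possible at r2c5 ⇒ r2c5=5.
Step 6. [r4c1∈{1}] r4c1 is down to just 1. So r4c1=1.
Step 7. [r3c6∈{2}] r3c6's peers cover all but 2 ⇒ r3c6=2.
Step 8. [r3c3∈{4}] r3c3's peers cover all but 4 ⇒ r3c3=4.
Step 9. [r3c1∈{6}] r3c1's peers cover all but 6. So r3c1=6.
Step 10. [r1c3∈{5}] r1c3 has the single candidate 5. So r1c3=5.
Step 11. [r1c5∈{1}] r1c5 has the single candidate 1, so r1c5=1.
Step 12. [r5c1∈{5}] r5c1 has the single candidate 5. So r5c1=5.
Step 13. [r6c3∈{2}] nothing but 2 survives at r6c3 ⇒ r6c3=2.
Step 14. [r1c6∈{6}] r1c6's peers cover all but 6. So r1c6=6.
Step 15. [r5c5∈{2}] only 2 remains possible at r5c5, so r5c5=2.
Step 16. [r6c1∈{3}] r6c1 has the single candidate 3, so r6c1=3.
Step 17. [r1c2∈{3}] nothing but 3 survives at r1c2 ⇒ r1c2=3.
Step 18. [r4c5∈{4}] r4c5 has the single candidate 4 ⇒ r4c5=4.

Answer: 4 3 5 2 1 6 / 2 1 6 4 5 3 / 6 5 4 1 3 2 / 1 2 3 6 4 5 / 5 6 1 3 2 4 / 3 4 2 5 6 1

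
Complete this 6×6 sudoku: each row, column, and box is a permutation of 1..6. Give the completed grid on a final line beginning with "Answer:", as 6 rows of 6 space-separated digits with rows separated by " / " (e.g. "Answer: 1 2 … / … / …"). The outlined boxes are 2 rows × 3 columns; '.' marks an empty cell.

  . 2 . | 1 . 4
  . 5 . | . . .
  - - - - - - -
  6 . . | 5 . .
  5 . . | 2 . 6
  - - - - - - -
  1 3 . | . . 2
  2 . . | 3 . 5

Step 1. [r3c6∈{1,3}] col 6 places 1 nowhere but r3c6. So r3c6=1.
Step 2. [r3c2∈{4}] nothing but 4 survives at r3c2 ⇒ r3c2=4.
Step 3. [r2c4∈{6}] r2c4 is down to just 6. So r2c4=6.
Step 4. [r1c1∈{3}] r1c1 is down to just 3 ⇒ r1c1=3.
Step 5. [r5c4∈{4}] r5c4's peers cover all but 4. So r5c4=4.
Step 6. [r3c5∈{3}] r3c5's peers cover all but 3 ⇒ r3c5=3.
Step 7. [r6c2∈{6}] only 6 remains possible at r6c2, so r6c2=6.
Step 8. [r2c3∈{1,4}] across row 2, 1 lands solely at r2c3, so r2c3=1.
Step 9. [r2c5∈{2}] nothing but 2 survives at r2c5. So r2c5=2.
Step 10. [r1c3∈{6}] nothing but 6 survives at r1c3 ⇒ r1c3=6.
Step 11. [r4c5∈{4}] only 4 remains possible at r4c5. So r4c5=4.
Step 12. [r2c6∈{3}] only 3 remains possible at r2c6. So r2c6=3.
Step 13. [r4c3∈{3}] nothing but 3 survives at r4c3. So r4c3=3.
Step 14. [r6c5∈{1}] r6c5 is down to just 1. So r6c5=1.
Step 15. [r1c5∈{5}] only 5 remains possible at r1c5. So r1c5=5.
Step 16. [r6c3∈{4}] r6c3 has the single candidate 4. So r6c3=4.
Step 17. [r5c5∈{6}] r5c5's peers cover all but 6. So r5c5=6.
Step 18. [r3c3∈{2}] r3c3 has the single candidate 2 ⇒ r3c3=2.
Step 19. [r5c3∈{5}] r5c3 has the single candidate 5. So r5c3=5.
Step 20. [r2c1∈{4}] only 4 remains possible at r2c1. So r2c1=4.
Step 21. [r4c2∈{1}] r4c2 is down to just 1. So r4c2=1.

Answer: 3 2 6 1 5 4 / 4 5 1 6 2 3 / 6 4 2 5 3 1 / 5 1 3 2 4 6 / 1 3 5 4 6 2 / 2 6 4 3 1 5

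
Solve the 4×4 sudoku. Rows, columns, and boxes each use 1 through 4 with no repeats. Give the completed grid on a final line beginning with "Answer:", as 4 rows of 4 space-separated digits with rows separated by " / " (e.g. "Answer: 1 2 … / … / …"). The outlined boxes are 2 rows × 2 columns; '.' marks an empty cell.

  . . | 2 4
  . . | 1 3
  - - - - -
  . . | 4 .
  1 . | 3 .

Step 1. [r2c1∈{2,4}] r2c1 is the only open cell in col 1 admitting 4. So r2c1=4.
Step 2. [r3c1∈{2,3}] in col 1, 2 fits only at r3c1, so r3c1=2.
Step 3. [r3c2∈{3}] r3c2's peers cover all but 3 ⇒ r3c2=3.
Step 4. [r1c2∈{1}] only 1 remains possible at r1c2, so r1c2=1.
Step 5. [r1c1∈{3}] r1c1 is down to just 3 ⇒ r1c1=3.
Step 6. [r2c2∈{2}] r2c2 has the single candidate 2. So r2c2=2.
Step 7. [r4c4∈{2}] r4c4 is down to just 2, so r4c4=2.
Step 8. [r3c4∈{1}] nothing but 1 survives at r3c4. So r3c4=1.
Step 9. [r4c2∈{4}] nothing but 4 survives at r4c2, so r4c2=4.

Answer: 3 1 2 4 / 4 2 1 3 / 2 3 4 1 / 1 4 3 2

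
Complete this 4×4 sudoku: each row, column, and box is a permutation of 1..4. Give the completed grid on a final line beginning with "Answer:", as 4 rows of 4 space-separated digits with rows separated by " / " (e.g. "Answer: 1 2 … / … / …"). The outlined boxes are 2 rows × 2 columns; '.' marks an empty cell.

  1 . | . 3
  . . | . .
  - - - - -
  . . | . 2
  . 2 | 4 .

Step 1. [r3c3∈{1,3}] across col 3, 3 lands solely at r3c3, so r3c3=3.
Step 2. [r2c1∈{2,3,4}] 2 has one home in col 1: r2c1 ⇒ r2c1=2.
Step 3. [r2c4∈{1,4}] across col 4, 4 lands solely at r2c4 ⇒ r2c4=4.
Step 4. [r3c2∈{1,4}] across row 3, 1 lands solely at r3c2 ⇒ r3c2=1.
Step 5. [r1c2∈{4}] r1c2 is down to just 4, so r1c2=4.
Step 6. [r2c3∈{1}] only 1 remains possible at r2c3. So r2c3=1.
Step 7. [r4c1∈{3}] only 3 remains possible at r4c1, so r4c1=3.
Step 8. [r4c4∈{1}] nothing but 1 survives at r4c4 ⇒ r4c4=1.
Step 9. [r1c3∈{2}] r1c3 is down to just 2. So r1c3=2.
Step 10. [r3c1∈{4}] nothing but 4 survives at r3c1 ⇒ r3c1=4.
Step 11. [r2c2∈{3}] r2c2 has the single candidate 3, so r2c2=3.

Answer: 1 4 2 3 / 2 3 1 4 / 4 1 3 2 / 3 2 4 1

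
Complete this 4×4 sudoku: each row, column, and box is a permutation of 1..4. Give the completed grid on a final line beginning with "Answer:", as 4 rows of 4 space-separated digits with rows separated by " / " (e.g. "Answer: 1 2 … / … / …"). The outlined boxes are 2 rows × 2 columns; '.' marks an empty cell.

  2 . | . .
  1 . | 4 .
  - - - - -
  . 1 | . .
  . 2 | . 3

Step 1. [r3c4∈{2,4}] col 4 places 4 nowhere but r3c4, so r3c4=4.
Step 2. [r1c3∈{1,3}] across col 3, 3 lands solely at r1c3 ⇒ r1c3=3.
Step 3. [r2c4∈{2}] r2c4 has the single candidate 2 ⇒ r2c4=2.
Step 4. [r1c2∈{4}] r1c2 is down to just 4 ⇒ r1c2=4.
Step 5. [r3c1∈{3}] only 3 remains possible at r3c1, so r3c1=3.
Step 6. [r4c3∈{1}] r4c3's peers cover all but 1. So r4c3=1.
Step 7. [r1c4∈{1}] r1c4 is down to just 1. So r1c4=1.
Step 8. [r4c1∈{4}] r4c1 is down to just 4, so r4c1=4.
Step 9. [r3c3∈{2}] r3c3's peers cover all but 2, so r3c3=2.
Step 10. [r2c2∈{3}] nothing but 3 survives at r2c2 ⇒ r2c2=3.

Answer: 2 4 3 1 / 1 3 4 2 / 3 1 2 4 / 4 2 1 3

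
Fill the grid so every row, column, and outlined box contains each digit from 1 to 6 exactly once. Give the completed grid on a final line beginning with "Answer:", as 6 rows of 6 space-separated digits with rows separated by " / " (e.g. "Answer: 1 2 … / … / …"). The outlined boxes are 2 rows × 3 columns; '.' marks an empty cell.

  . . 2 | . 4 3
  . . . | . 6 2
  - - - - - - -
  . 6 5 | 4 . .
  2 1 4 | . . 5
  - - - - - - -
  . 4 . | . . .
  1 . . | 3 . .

Step 1. [r1c2∈{5}] r1c2 has the single candidate 5, so r1c2=5.
Step 2. [r5c4∈{1,2,5,6}] in col 4, 2 fits only at r5c4. So r5c4=2.
Step 3. [r6c3∈{6}] r6c3 is down to just 6. So r6c3=6.
Step 4. [r3c1∈{3}] only 3 remains possible at r3c1 ⇒ r3c1=3.
Step 5. [r2c3∈{1,3}] col 3 places 1 nowhere but r2c3 ⇒ r2c3=1.
Step 6. [r3c6∈{1}] nothing but 1 survives at r3c6 ⇒ r3c6=1.
Step 7. [r6c5∈{5}] only 5 remains possible at r6c5. So r6c5=5.
Step 8. [r2c1∈{4}] nothing but 4 survives at r2c1, so r2c1=4.
Step 9. [r5c6∈{6}] only 6 remains possible at r5c6. So r5c6=6.
Step 10. [r1c1∈{6}] r1c1's peers cover all but 6 ⇒ r1c1=6.
Step 11. [r1c4∈{1}] only 1 remains possible at r1c4, so r1c4=1.
Step 12. [r6c6∈{4}] r6c6 has the single candidate 4, so r6c6=4.
Step 13. [r5c3∈{3}] r5c3 is down to just 3. So r5c3=3.
Step 14. [r4c4∈{6}] r4c4's peers cover all but 6. So r4c4=6.
Step 15. [r4c5∈{3}] r4c5's peers cover all but 3 ⇒ r4c5=3.
Step 16. [r5c5∈{1}] r5c5 is down to just 1. So r5c5=1.
Step 17. [r3c5∈{2}] r3c5's peers cover all but 2 ⇒ r3c5=2.
Step 18. [r2c2∈{3}] r2c2 has the single candidate 3, so r2c2=3.
Step 19. [r6c2∈{2}] r6c2's peers cover all but 2 ⇒ r6c2=2.
Step 20. [r5c1∈{5}] nothing but 5 survives at r5c1. So r5c1=5.
Step 21. [r2c4∈{5}] nothing but 5 survives at r2c4. So r2c4=5.

Answer: 6 5 2 1 4 3 / 4 3 1 5 6 2 / 3 6 5 4 2 1 / 2 1 4 6 3 5 / 5 4 3 2 1 6 / 1 2 6 3 5 4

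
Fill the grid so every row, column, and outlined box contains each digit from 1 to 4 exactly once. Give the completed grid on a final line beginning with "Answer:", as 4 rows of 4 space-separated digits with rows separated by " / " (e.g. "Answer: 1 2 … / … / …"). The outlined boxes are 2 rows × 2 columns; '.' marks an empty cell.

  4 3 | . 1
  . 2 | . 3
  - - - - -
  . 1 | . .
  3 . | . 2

Step 1. [r3c4∈{4}] nothing but 4 survives at r3c4 ⇒ r3c4=4.
Step 2. [r2c3∈{4}] r2c3 has the single candidate 4. So r2c3=4.
Step 3. [r1c3∈{2}] nothing but 2 survives at r1c3 ⇒ r1c3=2.
Step 4. [r4c2∈{4}] r4c2 is down to just 4. So r4c2=4.
Step 5. [r3c1∈{2}] r3c1 has the single candidate 2, so r3c1=2.
Step 6. [r3c3∈{3}] r3c3 has the single candidate 3. So r3c3=3.
Step 7. [r4c3∈{1}] r4c3 is down to just 1 ⇒ r4c3=1.
Step 8. [r2c1∈{1}] nothing but 1 survives at r2c1. So r2c1=1.

Answer: 4 3 2 1 / 1 2 4 3 / 2 1 3 4 / 3 4 1 2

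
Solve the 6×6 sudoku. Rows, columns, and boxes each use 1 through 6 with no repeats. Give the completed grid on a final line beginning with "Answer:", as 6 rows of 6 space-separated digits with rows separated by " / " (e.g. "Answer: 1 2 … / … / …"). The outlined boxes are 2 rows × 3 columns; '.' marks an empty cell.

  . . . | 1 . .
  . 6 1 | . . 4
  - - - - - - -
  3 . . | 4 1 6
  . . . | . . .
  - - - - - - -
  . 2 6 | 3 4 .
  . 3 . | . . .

Step 1. [r1c3∈{2,3,4,5}] r1c3 is the only open cell in col 3 admitting 3, so r1c3=3.
Step 2. [r3c2∈{5}] nothing but 5 survives at r3c2, so r3c2=5.
Step 3. [r6c3∈{4,5}] in col 3, 5 fits only at r6c3 ⇒ r6c3=5.
Step 4. [r4c3∈{2,4}] col 3 places 4 nowhere but r4c3, so r4c3=4.
Step 5. [r5c6∈{1,5}] 5 has one home in row 5: r5c6, so r5c6=5.
Step 6. [r1c6∈{2}] r1c6 has the single candidate 2 ⇒ r1c6=2.
Step 7. [r2c4∈{5}] r2c4 has the single candidate 5 ⇒ r2c4=5.
Step 8. [r4c4∈{2}] r4c4's peers cover all but 2. So r4c4=2.
Step 9. [r5c1∈{1}] r5c1's peers cover all but 1. So r5c1=1.
Step 10. [r1c2∈{4}] r1c2 is down to just 4 ⇒ r1c2=4.
Step 11. [r2c5∈{3}] r2c5 has the single candidate 3. So r2c5=3.
Step 12. [r1c5∈{6}] r1c5's peers cover all but 6 ⇒ r1c5=6.
Step 13. [r6c1∈{4}] only 4 remains possible at r6c1, so r6c1=4.
Step 14. [r6c4∈{6}] only 6 remains possible at r6c4 ⇒ r6c4=6.
Step 15. [r4c1∈{6}] nothing but 6 survives at r4c1, so r4c1=6.
Step 16. [r1c1∈{5}] r1c1's peers cover all but 5 ⇒ r1c1=5.
Step 17. [r4c2∈{1}] r4c2 is down to just 1 ⇒ r4c2=1.
Step 18. [r2c1∈{2}] only 2 remains possible at r2c1 ⇒ r2c1=2.
Step 19. [r4c5∈{5}] r4c5's peers cover all but 5. So r4c5=5.
Step 20. [r4c6∈{3}] r4c6's peers cover all but 3, so r4c6=3.
Step 21. [r6c5∈{2}] r6c5 is down to just 2 ⇒ r6c5=2.
Step 22. [r6c6∈{1}] nothing but 1 survives at r6c6 ⇒ r6c6=1.
Step 23. [r3c3∈{2}] r3c3 is down to just 2. So r3c3=2.

Answer: 5 4 3 1 6 2 / 2 6 1 5 3 4 / 3 5 2 4 1 6 / 6 1 4 2 5 3 / 1 2 6 3 4 5 / 4 3 5 6 2 1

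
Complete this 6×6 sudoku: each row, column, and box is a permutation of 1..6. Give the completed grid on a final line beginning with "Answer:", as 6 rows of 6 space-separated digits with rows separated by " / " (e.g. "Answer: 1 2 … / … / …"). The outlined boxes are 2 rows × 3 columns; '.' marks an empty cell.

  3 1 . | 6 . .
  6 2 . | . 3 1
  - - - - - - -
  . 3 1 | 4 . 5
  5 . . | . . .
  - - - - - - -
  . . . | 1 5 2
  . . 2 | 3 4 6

Step 1. [r2c3∈{4,5}] 4 has one home in row 2: r2c3. So r2c3=4.
Step 2. [r4c3∈{6}] r4c3 has the single candidate 6, so r4c3=6.
Step 3. [r1c5∈{2}] r1c5 is down to just 2 ⇒ r1c5=2.
Step 4. [r5c1∈{4}] r5c1's peers cover all but 4. So r5c1=4.
Step 5. [r4c2∈{4}] nothing but 4 survives at r4c2, so r4c2=4.
Step 6. [r4c5∈{1}] r4c5 is down to just 1 ⇒ r4c5=1.
Step 7. [r6c1∈{1}] nothing but 1 survives at r6c1 ⇒ r6c1=1.
Step 8. [r3c1∈{2}] only 2 remains possible at r3c1, so r3c1=2.
Step 9. [r1c6∈{4}] only 4 remains possible at r1c6 ⇒ r1c6=4.
Step 10. [r6c2∈{5}] r6c2 is down to just 5. So r6c2=5.
Step 11. [r2c4∈{5}] r2c4 has the single candidate 5 ⇒ r2c4=5.
Step 12. [r3c5∈{6}] r3c5 is down to just 6, so r3c5=6.
Step 13. [r4c4∈{2}] r4c4 has the single candidate 2, so r4c4=2.
Step 14. [r5c3∈{3}] r5c3 is down to just 3, so r5c3=3.
Step 15. [r1c3∈{5}] r1c3's peers cover all but 5 ⇒ r1c3=5.
Step 16. [r4c6∈{3}] r4c6 has the single candidate 3 ⇒ r4c6=3.
Step 17. [r5c2∈{6}] r5c2's peers cover all but 6, so r5c2=6.

Answer: 3 1 5 6 2 4 / 6 2 4 5 3 1 / 2 3 1 4 6 5 / 5 4 6 2 1 3 / 4 6 3 1 5 2 / 1 5 2 3 4 6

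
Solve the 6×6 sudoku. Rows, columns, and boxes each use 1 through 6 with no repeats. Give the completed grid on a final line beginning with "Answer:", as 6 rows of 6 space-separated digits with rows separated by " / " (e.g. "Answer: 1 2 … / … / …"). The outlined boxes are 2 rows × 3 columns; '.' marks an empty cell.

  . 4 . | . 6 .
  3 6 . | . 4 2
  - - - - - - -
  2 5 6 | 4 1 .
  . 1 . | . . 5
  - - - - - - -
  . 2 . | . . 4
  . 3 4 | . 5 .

Step 1. [r4c4∈{2,3,6}] across row 4, 6 lands solely at r4c4 ⇒ r4c4=6.
Step 2. [r5c1∈{1,5,6}] in row 5, 6 fits only at r5c1. So r5c1=6.
Step 3. [r1c1∈{1,5}] col 1 places 5 nowhere but r1c1, so r1c1=5.
Step 4. [r6c1∈{1}] nothing but 1 survives at r6c1 ⇒ r6c1=1.
Step 5. [r1c6∈{1,3}] col 6 places 1 nowhere but r1c6 ⇒ r1c6=1.
Step 6. [r5c5∈{3}] nothing but 3 survives at r5c5. So r5c5=3.
Step 7. [r5c4∈{1}] r5c4 is down to just 1 ⇒ r5c4=1.
Step 8. [r2c3∈{1}] r2c3 is down to just 1. So r2c3=1.
Step 9. [r1c4∈{3}] r1c4's peers cover all but 3. So r1c4=3.
Step 10. [r6c6∈{6}] r6c6's peers cover all but 6, so r6c6=6.
Step 11. [r3c6∈{3}] r3c6 has the single candidate 3 ⇒ r3c6=3.
Step 12. [r4c5∈{2}] nothing but 2 survives at r4c5 ⇒ r4c5=2.
Step 13. [r5c3∈{5}] r5c3 has the single candidate 5. So r5c3=5.
Step 14. [r2c4∈{5}] only 5 remains possible at r2c4. So r2c4=5.
Step 15. [r4c3∈{3}] only 3 remains possible at r4c3. So r4c3=3.
Step 16. [r4c1∈{4}] only 4 remains possible at r4c1. So r4c1=4.
Step 17. [r6c4∈{2}] r6c4 has the single candidate 2 ⇒ r6c4=2.
Step 18. [r1c3∈{2}] r1c3 is down to just 2. So r1c3=2.

Answer: 5 4 2 3 6 1 / 3 6 1 5 4 2 / 2 5 6 4 1 3 / 4 1 3 6 2 5 / 6 2 5 1 3 4 / 1 3 4 2 5 6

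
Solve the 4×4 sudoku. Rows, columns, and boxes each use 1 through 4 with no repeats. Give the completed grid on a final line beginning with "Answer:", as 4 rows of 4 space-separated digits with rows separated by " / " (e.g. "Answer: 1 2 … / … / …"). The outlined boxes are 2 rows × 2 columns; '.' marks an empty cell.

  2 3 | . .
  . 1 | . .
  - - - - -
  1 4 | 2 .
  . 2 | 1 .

Step 1. [r4c4∈{3,4}] r4c4 is the only open cell in row 4 admitting 4, so r4c4=4.
Step 2. [r2c3∈{3,4}] r2c3 is the only open cell in col 3 admitting 3. So r2c3=3.
Step 3. [r2c4∈{2}] r2c4 is down to just 2. So r2c4=2.
Step 4. [r4c1∈{3}] nothing but 3 survives at r4c1 ⇒ r4c1=3.
Step 5. [r3c4∈{3}] r3c4 is down to just 3. So r3c4=3.
Step 6. [r1c4∈{1}] r1c4 has the single candidate 1, so r1c4=1.
Step 7. [r2c1∈{4}] only 4 remains possible at r2c1. So r2c1=4.
Step 8. [r1c3∈{4}] nothing but 4 survives at r1c3, so r1c3=4.

Answer: 2 3 4 1 / 4 1 3 2 / 1 4 2 3 / 3 2 1 4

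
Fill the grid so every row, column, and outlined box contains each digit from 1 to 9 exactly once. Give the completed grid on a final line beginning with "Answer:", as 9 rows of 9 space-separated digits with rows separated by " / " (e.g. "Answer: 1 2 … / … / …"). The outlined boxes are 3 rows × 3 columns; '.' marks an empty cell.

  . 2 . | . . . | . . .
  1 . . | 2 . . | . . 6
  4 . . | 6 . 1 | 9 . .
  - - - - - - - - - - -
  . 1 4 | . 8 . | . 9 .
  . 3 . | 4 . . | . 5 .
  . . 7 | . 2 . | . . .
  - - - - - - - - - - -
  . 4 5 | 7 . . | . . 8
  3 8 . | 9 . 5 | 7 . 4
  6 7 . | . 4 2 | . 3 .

Step 1. [r1c1∈{5,7,8,9}] across col 1, 7 lands solely at r1c1, so r1c1=7.
Step 2. [r6c2∈{5,6,9}] 6 has one home in col 2: r6c2, so r6c2=6.
Step 3. [r2c2∈{5,9}] col 2 places 9 nowhere but r2c2, so r2c2=9.
Step 4. [r7c1∈{2,9}] across row 7, 9 lands solely at r7c1. So r7c1=9.
Step 5. [r5c3∈{2,8,9}] in col 3, 9 fits only at r5c3, so r5c3=9.
Step 6. [r9c3∈{1}] r9c3's peers cover all but 1 ⇒ r9c3=1.
Step 7. [r6c4∈{1,3,5}] col 4 places 1 nowhere but r6c4 ⇒ r6c4=1.
Step 8. [r6c9∈{3}] nothing but 3 survives at r6c9 ⇒ r6c9=3.
Step 9. [r4c4∈{3,5}] 5 has one home in box 5: r4c4. So r4c4=5.
Step 10. [r1c4∈{3,8}] in col 4, 3 fits only at r1c4. So r1c4=3.
Step 11. [r2c7∈{3,4,5,8}] in col 7, 3 fits only at r2c7. So r2c7=3.
Step 12. [r2c3∈{8}] only 8 remains possible at r2c3. So r2c3=8.
Step 13. [r3c8∈{2,7,8}] r3c8 is the only open cell in row 3 admitting 8 ⇒ r3c8=8.
Step 14. [r3c9∈{2,5,7}] across row 3, 2 lands solely at r3c9 ⇒ r3c9=2.
Step 15. [r3c5∈{5,7}] r3c5 is the only open cell in row 3 admitting 7 ⇒ r3c5=7.
Step 16. [r5c5∈{6}] r5c5's peers cover all but 6. So r5c5=6.
Step 17. [r8c8∈{1,2,6}] 6 has one home in row 8: r8c8. So r8c8=6.
Step 18. [r6c8∈{4}] only 4 remains possible at r6c8, so r6c8=4.
Step 19. [r1c7∈{1,4,5}] 4 has one home in col 7: r1c7. So r1c7=4.
Step 20. [r1c9∈{1,5}] 5 has one home in box 3: r1c9. So r1c9=5.
Step 21. [r5c6∈{7}] nothing but 7 survives at r5c6, so r5c6=7.
Step 22. [r4c1∈{2}] r4c1's peers cover all but 2, so r4c1=2.
Step 23. [r5c7∈{1,2,8}] row 5 places 2 nowhere but r5c7. So r5c7=2.
Step 24. [r7c7∈{1}] only 1 remains possible at r7c7, so r7c7=1.
Step 25. [r6c7∈{8}] r6c7's peers cover all but 8 ⇒ r6c7=8.
Step 26. [r6c6∈{9}] only 9 remains possible at r6c6 ⇒ r6c6=9.
Step 27. [r7c5∈{3}] r7c5 has the single candidate 3. So r7c5=3.
Step 28. [r8c3∈{2}] only 2 remains possible at r8c3. So r8c3=2.
Step 29. [r4c7∈{6}] r4c7 has the single candidate 6. So r4c7=6.
Step 30. [r9c9∈{9}] nothing but 9 survives at r9c9, so r9c9=9.
Step 31. [r8c5∈{1}] r8c5's peers cover all but 1 ⇒ r8c5=1.
Step 32. [r9c7∈{5}] r9c7 has the single candidate 5, so r9c7=5.
Step 33. [r2c6∈{4}] r2c6 is down to just 4 ⇒ r2c6=4.
Step 34. [r1c6∈{8}] r1c6 has the single candidate 8, so r1c6=8.
Step 35. [r4c9∈{7}] r4c9 is down to just 7 ⇒ r4c9=7.
Step 36. [r2c8∈{7}] nothing but 7 survives at r2c8 ⇒ r2c8=7.
Step 37. [r7c6∈{6}] nothing but 6 survives at r7c6. So r7c6=6.
Step 38. [r2c5∈{5}] r2c5 has the single candidate 5 ⇒ r2c5=5.
Step 39. [r1c3∈{6}] nothing but 6 survives at r1c3. So r1c3=6.
Step 40. [r9c4∈{8}] r9c4 is down to just 8, so r9c4=8.
Step 41. [r1c8∈{1}] r1c8 has the single candidate 1 ⇒ r1c8=1.
Step 42. [r4c6∈{3}] r4c6 is down to just 3 ⇒ r4c6=3.
Step 43. [r5c1∈{8}] r5c1 has the single candidate 8, so r5c1=8.
Step 44. [r5c9∈{1}] r5c9 is down to just 1. So r5c9=1.
Step 45. [r7c8∈{2}] only 2 remains possible at r7c8. So r7c8=2.
Step 46. [r6c1∈{5}] r6c1 is down to just 5 ⇒ r6c1=5.
Step 47. [r3c3∈{3}] r3c3's peers cover all but 3 ⇒ r3c3=3.
Step 48. [r1c5∈{9}] r1c5's peers cover all but 9 ⇒ r1c5=9.
Step 49. [r3c2∈{5}] only 5 remains possible at r3c2 ⇒ r3c2=5.

Answer: 7 2 6 3 9 8 4 1 5 / 1 9 8 2 5 4 3 7 6 / 4 5 3 6 7 1 9 8 2 / 2 1 4 5 8 3 6 9 7 / 8 3 9 4 6 7 2 5 1 / 5 6 7 1 2 9 8 4 3 / 9 4 5 7 3 6 1 2 8 / 3 8 2 9 1 5 7 6 4 / 6 7 1 8 4 2 5 3 9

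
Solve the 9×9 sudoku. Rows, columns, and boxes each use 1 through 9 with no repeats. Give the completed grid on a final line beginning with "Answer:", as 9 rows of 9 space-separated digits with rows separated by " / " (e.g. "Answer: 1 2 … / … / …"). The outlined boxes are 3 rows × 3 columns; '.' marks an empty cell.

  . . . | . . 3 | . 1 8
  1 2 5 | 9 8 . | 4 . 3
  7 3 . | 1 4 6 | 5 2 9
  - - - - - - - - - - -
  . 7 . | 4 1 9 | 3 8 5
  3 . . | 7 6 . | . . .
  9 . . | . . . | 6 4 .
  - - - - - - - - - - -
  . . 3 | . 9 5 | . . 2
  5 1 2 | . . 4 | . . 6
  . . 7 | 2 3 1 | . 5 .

Step 1. [r9c2∈{4,6,8,9}] box 7 places 9 nowhere but r9c2, so r9c2=9.
Step 2. [r9c1∈{4,6,8}] r9c1 is the only open cell in row 9 admitting 6, so r9c1=6.
Step 3. [r7c8∈{7}] r7c8's peers cover all but 7 ⇒ r7c8=7.
Step 4. [r7c1∈{4,8}] r7c1 is the only open cell in col 1 admitting 8, so r7c1=8.
Step 5. [r5c9∈{1}] only 1 remains possible at r5c9. So r5c9=1.
Step 6. [r5c2∈{4,5,8}] 5 has one home in row 5: r5c2 ⇒ r5c2=5.
Step 7. [r6c2∈{8}] r6c2's peers cover all but 8. So r6c2=8.
Step 8. [r1c5∈{2,5,7}] row 1 places 2 nowhere but r1c5 ⇒ r1c5=2.
Step 9. [r5c8∈{9}] nothing but 9 survives at r5c8. So r5c8=9.
Step 10. [r1c1∈{4}] r1c1 has the single candidate 4. So r1c1=4.
Step 11. [r5c6∈{2,8}] r5c6 is the only open cell in row 5 admitting 8, so r5c6=8.
Step 12. [r1c2∈{6}] only 6 remains possible at r1c2, so r1c2=6.
Step 13. [r8c4∈{8}] r8c4 has the single candidate 8 ⇒ r8c4=8.
Step 14. [r1c4∈{5}] only 5 remains possible at r1c4, so r1c4=5.
Step 15. [r5c3∈{4}] r5c3 is down to just 4, so r5c3=4.
Step 16. [r7c4∈{6}] r7c4 has the single candidate 6 ⇒ r7c4=6.
Step 17. [r6c6∈{2}] r6c6 has the single candidate 2, so r6c6=2.
Step 18. [r6c4∈{3}] only 3 remains possible at r6c4 ⇒ r6c4=3.
Step 19. [r4c1∈{2}] r4c1 is down to just 2. So r4c1=2.
Step 20. [r4c3∈{6}] nothing but 6 survives at r4c3, so r4c3=6.
Step 21. [r9c9∈{4}] r9c9 has the single candidate 4 ⇒ r9c9=4.
Step 22. [r9c7∈{8}] r9c7 has the single candidate 8. So r9c7=8.
Step 23. [r2c8∈{6}] nothing but 6 survives at r2c8 ⇒ r2c8=6.
Step 24. [r1c3∈{9}] r1c3's peers cover all but 9, so r1c3=9.
Step 25. [r7c7∈{1}] only 1 remains possible at r7c7 ⇒ r7c7=1.
Step 26. [r7c2∈{4}] r7c2's peers cover all but 4 ⇒ r7c2=4.
Step 27. [r6c9∈{7}] only 7 remains possible at r6c9, so r6c9=7.
Step 28. [r3c3∈{8}] r3c3 has the single candidate 8, so r3c3=8.
Step 29. [r5c7∈{2}] r5c7 has the single candidate 2 ⇒ r5c7=2.
Step 30. [r8c8∈{3}] r8c8 is down to just 3. So r8c8=3.
Step 31. [r8c7∈{9}] r8c7's peers cover all but 9. So r8c7=9.
Step 32. [r6c5∈{5}] nothing but 5 survives at r6c5, so r6c5=5.
Step 33. [r1c7∈{7}] r1c7 has the single candidate 7 ⇒ r1c7=7.
Step 34. [r6c3∈{1}] r6c3's peers cover all but 1 ⇒ r6c3=1.
Step 35. [r2c6∈{7}] only 7 remains possible at r2c6, so r2c6=7.
Step 36. [r8c5∈{7}] r8c5 is down to just 7. So r8c5=7.

Answer: 4 6 9 5 2 3 7 1 8 / 1 2 5 9 8 7 4 6 3 / 7 3 8 1 4 6 5 2 9 / 2 7 6 4 1 9 3 8 5 / 3 5 4 7 6 8 2 9 1 / 9 8 1 3 5 2 6 4 7 / 8 4 3 6 9 5 1 7 2 / 5 1 2 8 7 4 9 3 6 / 6 9 7 2 3 1 8 5 4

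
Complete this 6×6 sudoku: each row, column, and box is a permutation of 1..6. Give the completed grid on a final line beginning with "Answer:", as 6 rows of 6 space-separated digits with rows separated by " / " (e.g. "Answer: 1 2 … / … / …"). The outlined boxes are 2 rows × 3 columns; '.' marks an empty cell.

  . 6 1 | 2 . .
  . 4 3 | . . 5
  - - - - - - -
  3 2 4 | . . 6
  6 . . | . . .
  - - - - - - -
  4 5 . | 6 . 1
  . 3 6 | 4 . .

Step 1. [r4c4∈{1,3,5}] col 4 places 3 nowhere but r4c4 ⇒ r4c4=3.
Step 2. [r6c6∈{2}] only 2 remains possible at r6c6. So r6c6=2.
Step 3. [r4c5∈{1,2,4,5}] in row 4, 2 fits only at r4c5. So r4c5=2.
Step 4. [r3c4∈{1,5}] in col 4, 5 fits only at r3c4 ⇒ r3c4=5.
Step 5. [r1c6∈{3,4}] r1c6 is the only open cell in col 6 admitting 3, so r1c6=3.
Step 6. [r2c4∈{1}] r2c4's peers cover all but 1 ⇒ r2c4=1.
Step 7. [r4c2∈{1}] r4c2 has the single candidate 1, so r4c2=1.
Step 8. [r4c3∈{5}] r4c3 is down to just 5. So r4c3=5.
Step 9. [r3c5∈{1}] r3c5 has the single candidate 1. So r3c5=1.
Step 10. [r4c6∈{4}] nothing but 4 survives at r4c6, so r4c6=4.
Step 11. [r1c1∈{5}] r1c1 has the single candidate 5 ⇒ r1c1=5.
Step 12. [r2c5∈{6}] nothing but 6 survives at r2c5 ⇒ r2c5=6.
Step 13. [r6c1∈{1}] only 1 remains possible at r6c1. So r6c1=1.
Step 14. [r2c1∈{2}] r2c1's peers cover all but 2 ⇒ r2c1=2.
Step 15. [r6c5∈{5}] r6c5 is down to just 5, so r6c5=5.
Step 16. [r1c5∈{4}] r1c5 is down to just 4. So r1c5=4.
Step 17. [r5c3∈{2}] r5c3 is down to just 2. So r5c3=2.
Step 18. [r5c5∈{3}] nothing but 3 survives at r5c5. So r5c5=3.

Answer: 5 6 1 2 4 3 / 2 4 3 1 6 5 / 3 2 4 5 1 6 / 6 1 5 3 2 4 / 4 5 2 6 3 1 / 1 3 6 4 5 2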